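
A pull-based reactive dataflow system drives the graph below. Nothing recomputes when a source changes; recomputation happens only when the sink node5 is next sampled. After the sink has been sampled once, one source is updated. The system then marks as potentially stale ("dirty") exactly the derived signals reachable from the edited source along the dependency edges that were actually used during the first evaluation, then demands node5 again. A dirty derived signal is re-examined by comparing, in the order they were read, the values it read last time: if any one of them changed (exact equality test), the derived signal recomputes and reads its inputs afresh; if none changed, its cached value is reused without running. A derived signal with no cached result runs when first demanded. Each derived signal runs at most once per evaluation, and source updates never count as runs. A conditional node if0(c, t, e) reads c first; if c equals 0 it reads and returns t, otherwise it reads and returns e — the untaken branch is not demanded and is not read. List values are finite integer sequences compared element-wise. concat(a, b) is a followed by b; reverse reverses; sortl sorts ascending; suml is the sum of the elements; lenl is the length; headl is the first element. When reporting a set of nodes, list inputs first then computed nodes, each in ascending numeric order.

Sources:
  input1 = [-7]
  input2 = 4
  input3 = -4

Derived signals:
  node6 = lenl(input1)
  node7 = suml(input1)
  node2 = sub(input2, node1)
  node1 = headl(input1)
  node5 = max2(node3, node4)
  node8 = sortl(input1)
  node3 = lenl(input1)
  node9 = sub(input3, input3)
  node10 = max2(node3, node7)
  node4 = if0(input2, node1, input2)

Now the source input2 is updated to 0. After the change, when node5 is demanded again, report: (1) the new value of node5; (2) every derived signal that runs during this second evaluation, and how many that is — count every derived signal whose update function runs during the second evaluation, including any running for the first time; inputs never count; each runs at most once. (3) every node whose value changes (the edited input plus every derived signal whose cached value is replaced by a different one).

New value of node5: 1.
Derived signals that run: node1, node4, node5 — 3 in total.
Values that change: input2, node4, node5.
Key observation: a condition flipped, so demand reaches new nodes — node1 runs for the first time.

First evaluation (everything demanded from the output):
  node3 = lenl([-7]) = 1
  node4 = if0(input2=4 -> else branch input2) = 4
  node5 = max2(1, 4) = 4

Propagation after the edit:
  node1: demanded for the first time — runs, produces -7.
  node4: runs — input2 4->0; input2 4->0; result -7.
  node5: runs — node4 4->-7; result 1.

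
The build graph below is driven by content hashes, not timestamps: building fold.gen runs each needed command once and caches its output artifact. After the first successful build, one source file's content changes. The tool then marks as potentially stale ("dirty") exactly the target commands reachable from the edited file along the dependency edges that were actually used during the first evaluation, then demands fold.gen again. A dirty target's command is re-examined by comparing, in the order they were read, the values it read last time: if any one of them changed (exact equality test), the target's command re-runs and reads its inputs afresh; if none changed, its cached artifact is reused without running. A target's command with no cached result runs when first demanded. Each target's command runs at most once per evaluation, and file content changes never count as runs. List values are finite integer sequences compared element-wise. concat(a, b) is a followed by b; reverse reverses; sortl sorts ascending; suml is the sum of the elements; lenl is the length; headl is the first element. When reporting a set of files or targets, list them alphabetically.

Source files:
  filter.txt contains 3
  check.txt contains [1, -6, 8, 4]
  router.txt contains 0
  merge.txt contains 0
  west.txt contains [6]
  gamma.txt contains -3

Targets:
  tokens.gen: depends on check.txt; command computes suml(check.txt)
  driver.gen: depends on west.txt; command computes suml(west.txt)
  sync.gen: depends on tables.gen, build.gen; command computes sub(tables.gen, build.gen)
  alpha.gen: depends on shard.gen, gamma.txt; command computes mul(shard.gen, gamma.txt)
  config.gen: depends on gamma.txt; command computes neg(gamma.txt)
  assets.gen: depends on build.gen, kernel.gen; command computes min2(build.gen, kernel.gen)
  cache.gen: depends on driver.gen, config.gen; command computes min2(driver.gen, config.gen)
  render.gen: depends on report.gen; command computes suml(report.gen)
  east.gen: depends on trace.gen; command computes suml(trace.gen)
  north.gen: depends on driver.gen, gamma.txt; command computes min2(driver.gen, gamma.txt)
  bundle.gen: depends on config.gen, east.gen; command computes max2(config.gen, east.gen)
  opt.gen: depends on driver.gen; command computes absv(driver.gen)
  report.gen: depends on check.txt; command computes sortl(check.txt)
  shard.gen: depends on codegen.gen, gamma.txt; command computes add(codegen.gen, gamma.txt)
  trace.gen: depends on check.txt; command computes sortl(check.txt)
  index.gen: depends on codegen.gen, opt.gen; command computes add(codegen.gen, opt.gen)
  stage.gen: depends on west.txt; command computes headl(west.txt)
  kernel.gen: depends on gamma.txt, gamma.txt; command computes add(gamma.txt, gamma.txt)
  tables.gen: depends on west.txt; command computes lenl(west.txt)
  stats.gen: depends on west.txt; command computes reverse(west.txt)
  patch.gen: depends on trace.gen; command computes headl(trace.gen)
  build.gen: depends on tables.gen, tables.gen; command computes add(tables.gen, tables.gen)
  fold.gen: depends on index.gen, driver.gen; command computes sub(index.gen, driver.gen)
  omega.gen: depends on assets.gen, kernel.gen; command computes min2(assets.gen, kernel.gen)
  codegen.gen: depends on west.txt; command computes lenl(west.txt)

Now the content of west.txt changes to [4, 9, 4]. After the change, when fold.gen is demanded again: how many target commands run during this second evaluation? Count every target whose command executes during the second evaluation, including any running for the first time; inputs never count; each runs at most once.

Initial pass — values computed on the first demand:
  codegen.gen = lenl([6]) = 1
  driver.gen = suml([6]) = 6
  opt.gen = absv(6) = 6
  index.gen = add(1, 6) = 7
  fold.gen = sub(7, 6) = 1

Second demand — change propagation:
  codegen.gen: re-runs because west.txt [6]->[4, 9, 4]; new result 3.
  driver.gen: re-runs because west.txt [6]->[4, 9, 4]; new result 17.
  opt.gen: re-runs because driver.gen 6->17; new result 17.
  index.gen: re-runs because codegen.gen 1->3; opt.gen 6->17; new result 20.
  fold.gen: re-runs because index.gen 7->20; driver.gen 6->17; new result 3.

Run set: codegen.gen, driver.gen, fold.gen, index.gen, opt.gen (5 run).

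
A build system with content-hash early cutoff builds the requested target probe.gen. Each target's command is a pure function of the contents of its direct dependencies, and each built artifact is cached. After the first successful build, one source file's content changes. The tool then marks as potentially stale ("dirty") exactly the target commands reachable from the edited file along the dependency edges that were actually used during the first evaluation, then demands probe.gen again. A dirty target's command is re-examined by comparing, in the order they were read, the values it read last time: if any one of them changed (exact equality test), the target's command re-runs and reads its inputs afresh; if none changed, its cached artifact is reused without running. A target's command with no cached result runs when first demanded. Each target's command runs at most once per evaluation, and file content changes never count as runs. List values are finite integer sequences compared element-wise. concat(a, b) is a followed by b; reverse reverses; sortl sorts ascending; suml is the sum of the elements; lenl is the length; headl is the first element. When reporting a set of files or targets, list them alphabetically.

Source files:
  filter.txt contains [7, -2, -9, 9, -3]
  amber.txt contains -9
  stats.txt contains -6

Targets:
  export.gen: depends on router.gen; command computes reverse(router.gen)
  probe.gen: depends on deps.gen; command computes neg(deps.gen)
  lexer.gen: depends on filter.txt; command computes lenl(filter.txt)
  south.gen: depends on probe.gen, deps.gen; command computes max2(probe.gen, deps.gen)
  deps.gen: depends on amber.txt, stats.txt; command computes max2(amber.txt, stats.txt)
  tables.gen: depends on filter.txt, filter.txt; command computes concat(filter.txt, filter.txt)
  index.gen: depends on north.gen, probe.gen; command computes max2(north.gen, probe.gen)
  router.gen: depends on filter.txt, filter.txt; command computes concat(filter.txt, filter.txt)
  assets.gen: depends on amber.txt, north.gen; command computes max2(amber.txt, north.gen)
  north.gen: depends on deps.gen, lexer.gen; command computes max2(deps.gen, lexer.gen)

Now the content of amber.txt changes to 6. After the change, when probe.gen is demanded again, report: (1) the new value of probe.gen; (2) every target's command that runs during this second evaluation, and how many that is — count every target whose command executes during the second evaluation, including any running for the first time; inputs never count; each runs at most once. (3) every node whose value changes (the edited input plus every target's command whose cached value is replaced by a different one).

First evaluation (everything demanded from the output):
  deps.gen = max2(-9, -6) = -6
  probe.gen = neg(-6) = 6

Propagation after the edit:
  deps.gen: runs — amber.txt -9->6; result 6.
  probe.gen: runs — deps.gen -6->6; result -6.

New value of probe.gen: -6.
Target commands that run: deps.gen, probe.gen — 2 in total.
Values that change: amber.txt, deps.gen, probe.gen.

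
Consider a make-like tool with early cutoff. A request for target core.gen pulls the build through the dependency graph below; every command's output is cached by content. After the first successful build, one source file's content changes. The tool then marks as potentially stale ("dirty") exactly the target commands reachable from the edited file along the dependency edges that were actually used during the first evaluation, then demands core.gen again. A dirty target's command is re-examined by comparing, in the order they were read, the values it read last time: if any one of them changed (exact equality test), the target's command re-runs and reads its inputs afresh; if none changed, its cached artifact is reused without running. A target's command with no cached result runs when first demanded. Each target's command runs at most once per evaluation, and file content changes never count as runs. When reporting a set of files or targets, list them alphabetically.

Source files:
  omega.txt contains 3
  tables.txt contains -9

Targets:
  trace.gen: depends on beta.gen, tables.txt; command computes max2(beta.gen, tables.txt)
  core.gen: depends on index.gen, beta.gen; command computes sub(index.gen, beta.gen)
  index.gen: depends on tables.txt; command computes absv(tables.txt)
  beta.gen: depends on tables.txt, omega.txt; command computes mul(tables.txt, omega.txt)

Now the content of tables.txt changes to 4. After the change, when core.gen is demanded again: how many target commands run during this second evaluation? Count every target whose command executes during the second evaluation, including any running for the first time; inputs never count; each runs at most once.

3 target commands run: beta.gen, core.gen, index.gen.

First demand of the output computes:
  beta.gen = mul(-9, 3) = -27
  index.gen = absv(-9) = 9
  core.gen = sub(9, -27) = 36

After the edit, cleaning proceeds:
  beta.gen: a read changed (tables.txt -9->4) — executes, giving 12.
  index.gen: a read changed (tables.txt -9->4) — executes, giving 4.
  core.gen: a read changed (index.gen 9->4; beta.gen -27->12) — executes, giving -8.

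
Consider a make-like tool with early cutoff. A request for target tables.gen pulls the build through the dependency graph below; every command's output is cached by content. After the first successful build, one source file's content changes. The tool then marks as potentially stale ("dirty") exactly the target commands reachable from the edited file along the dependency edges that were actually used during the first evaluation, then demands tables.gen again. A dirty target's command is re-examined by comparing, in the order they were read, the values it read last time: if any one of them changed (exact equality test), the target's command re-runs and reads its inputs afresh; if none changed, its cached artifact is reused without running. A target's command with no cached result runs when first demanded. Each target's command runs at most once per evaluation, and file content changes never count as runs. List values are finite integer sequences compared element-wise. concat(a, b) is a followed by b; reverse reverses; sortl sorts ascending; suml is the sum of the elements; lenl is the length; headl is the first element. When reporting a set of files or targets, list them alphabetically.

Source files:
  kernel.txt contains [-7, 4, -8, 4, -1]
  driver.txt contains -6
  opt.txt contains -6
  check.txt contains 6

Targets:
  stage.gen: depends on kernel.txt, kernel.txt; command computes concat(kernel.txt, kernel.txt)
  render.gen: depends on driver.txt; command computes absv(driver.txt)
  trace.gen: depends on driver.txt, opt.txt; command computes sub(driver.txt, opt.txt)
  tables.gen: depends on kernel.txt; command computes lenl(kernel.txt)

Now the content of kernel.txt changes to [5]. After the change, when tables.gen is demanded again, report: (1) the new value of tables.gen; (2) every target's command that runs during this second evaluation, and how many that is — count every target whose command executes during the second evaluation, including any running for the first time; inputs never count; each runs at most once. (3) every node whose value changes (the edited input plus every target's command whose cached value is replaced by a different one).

First demand of the output computes:
  tables.gen = lenl([-7, 4, -8, 4, -1]) = 5

After the edit, cleaning proceeds:
  tables.gen: a read changed (kernel.txt [-7, 4, -8, 4, -1]->[5]) — executes, giving 1.

Demanding tables.gen again yields 1.
1 target commands run: tables.gen.
The nodes whose values change: kernel.txt, tables.gen.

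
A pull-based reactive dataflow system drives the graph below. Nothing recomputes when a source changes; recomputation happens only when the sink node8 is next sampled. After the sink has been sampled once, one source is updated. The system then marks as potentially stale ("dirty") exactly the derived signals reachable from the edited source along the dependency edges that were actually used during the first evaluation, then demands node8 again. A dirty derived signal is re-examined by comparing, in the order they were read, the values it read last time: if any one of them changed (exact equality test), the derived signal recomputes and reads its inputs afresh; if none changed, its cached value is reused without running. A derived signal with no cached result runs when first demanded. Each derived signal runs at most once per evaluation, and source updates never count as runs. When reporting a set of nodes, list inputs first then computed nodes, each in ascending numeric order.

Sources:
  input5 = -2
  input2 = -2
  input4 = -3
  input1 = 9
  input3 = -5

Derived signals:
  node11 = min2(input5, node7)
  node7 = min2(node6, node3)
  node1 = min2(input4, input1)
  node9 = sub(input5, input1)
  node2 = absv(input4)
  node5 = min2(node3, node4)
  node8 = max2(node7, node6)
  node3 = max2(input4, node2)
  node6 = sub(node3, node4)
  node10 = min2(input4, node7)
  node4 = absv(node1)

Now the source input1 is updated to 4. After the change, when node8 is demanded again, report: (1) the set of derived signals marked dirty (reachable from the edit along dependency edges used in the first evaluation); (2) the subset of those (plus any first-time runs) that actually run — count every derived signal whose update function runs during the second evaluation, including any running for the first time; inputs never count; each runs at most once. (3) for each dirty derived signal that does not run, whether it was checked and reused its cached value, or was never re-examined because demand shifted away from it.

Marked dirty: node1, node4, node6, node7, node8.
Derived signals that run: node1 — 1 in total.
Checked but reused from cache: node4, node6, node7, node8.
Key observation: the change is absorbed at node1 — it re-runs but produces the same value, and the output's value is unchanged.

First evaluation (everything demanded from the output):
  node1 = min2(-3, 9) = -3
  node2 = absv(-3) = 3
  node3 = max2(-3, 3) = 3
  node4 = absv(-3) = 3
  node6 = sub(3, 3) = 0
  node7 = min2(0, 3) = 0
  node8 = max2(0, 0) = 0

Propagation after the edit:
  node1: runs — input1 9->4; result -3 (same value as before).
  node4: checked — values it read are unchanged (node1 unchanged); reused cached 3 without running.
  node6: checked — values it read are unchanged (node3 unchanged, node4 unchanged); reused cached 0 without running.
  node7: checked — values it read are unchanged (node6 unchanged, node3 unchanged); reused cached 0 without running.
  node8: checked — values it read are unchanged (node7 unchanged, node6 unchanged); reused cached 0 without running.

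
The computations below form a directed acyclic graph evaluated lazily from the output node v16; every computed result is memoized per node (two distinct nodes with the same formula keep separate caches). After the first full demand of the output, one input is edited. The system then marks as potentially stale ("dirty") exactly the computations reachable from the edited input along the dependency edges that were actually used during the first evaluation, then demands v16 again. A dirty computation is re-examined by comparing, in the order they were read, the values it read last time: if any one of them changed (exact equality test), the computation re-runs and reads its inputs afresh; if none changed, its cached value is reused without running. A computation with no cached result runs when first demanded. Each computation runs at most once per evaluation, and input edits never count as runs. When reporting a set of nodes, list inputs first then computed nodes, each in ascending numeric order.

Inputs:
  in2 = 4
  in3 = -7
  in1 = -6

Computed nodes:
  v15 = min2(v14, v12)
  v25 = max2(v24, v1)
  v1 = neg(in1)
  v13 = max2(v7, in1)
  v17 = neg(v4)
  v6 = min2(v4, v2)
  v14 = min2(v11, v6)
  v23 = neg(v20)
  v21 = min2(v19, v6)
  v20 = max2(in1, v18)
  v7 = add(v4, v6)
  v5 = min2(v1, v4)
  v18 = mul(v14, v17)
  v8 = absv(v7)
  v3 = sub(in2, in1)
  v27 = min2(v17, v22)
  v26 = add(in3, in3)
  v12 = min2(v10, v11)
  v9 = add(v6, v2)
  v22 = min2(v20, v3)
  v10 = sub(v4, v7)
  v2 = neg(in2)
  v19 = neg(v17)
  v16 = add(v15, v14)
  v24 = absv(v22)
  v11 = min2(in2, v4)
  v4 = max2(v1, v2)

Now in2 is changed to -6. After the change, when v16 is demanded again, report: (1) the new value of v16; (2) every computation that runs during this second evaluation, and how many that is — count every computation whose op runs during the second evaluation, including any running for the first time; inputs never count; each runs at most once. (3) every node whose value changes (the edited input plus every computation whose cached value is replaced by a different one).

Demanding v16 again yields -12.
10 computations run: v2, v4, v6, v7, v10, v11, v12, v14, v15, v16.
The nodes whose values change: in2, v2, v6, v7, v10, v11, v12, v14, v15, v16.

First demand of the output computes:
  v1 = neg(-6) = 6
  v2 = neg(4) = -4
  v4 = max2(6, -4) = 6
  v6 = min2(6, -4) = -4
  v7 = add(6, -4) = 2
  v10 = sub(6, 2) = 4
  v11 = min2(4, 6) = 4
  v12 = min2(4, 4) = 4
  v14 = min2(4, -4) = -4
  v15 = min2(-4, 4) = -4
  v16 = add(-4, -4) = -8

After the edit, cleaning proceeds:
  v2: a read changed (in2 4->-6) — executes, giving 6.
  v4: a read changed (v2 -4->6) — executes, giving 6 — identical to its old value.
  v6: a read changed (v2 -4->6) — executes, giving 6.
  v7: a read changed (v6 -4->6) — executes, giving 12.
  v10: a read changed (v7 2->12) — executes, giving -6.
  v11: a read changed (in2 4->-6) — executes, giving -6.
  v12: a read changed (v10 4->-6; v11 4->-6) — executes, giving -6.
  v14: a read changed (v11 4->-6; v6 -4->6) — executes, giving -6.
  v15: a read changed (v14 -4->-6; v12 4->-6) — executes, giving -6.
  v16: a read changed (v15 -4->-6; v14 -4->-6) — executes, giving -12.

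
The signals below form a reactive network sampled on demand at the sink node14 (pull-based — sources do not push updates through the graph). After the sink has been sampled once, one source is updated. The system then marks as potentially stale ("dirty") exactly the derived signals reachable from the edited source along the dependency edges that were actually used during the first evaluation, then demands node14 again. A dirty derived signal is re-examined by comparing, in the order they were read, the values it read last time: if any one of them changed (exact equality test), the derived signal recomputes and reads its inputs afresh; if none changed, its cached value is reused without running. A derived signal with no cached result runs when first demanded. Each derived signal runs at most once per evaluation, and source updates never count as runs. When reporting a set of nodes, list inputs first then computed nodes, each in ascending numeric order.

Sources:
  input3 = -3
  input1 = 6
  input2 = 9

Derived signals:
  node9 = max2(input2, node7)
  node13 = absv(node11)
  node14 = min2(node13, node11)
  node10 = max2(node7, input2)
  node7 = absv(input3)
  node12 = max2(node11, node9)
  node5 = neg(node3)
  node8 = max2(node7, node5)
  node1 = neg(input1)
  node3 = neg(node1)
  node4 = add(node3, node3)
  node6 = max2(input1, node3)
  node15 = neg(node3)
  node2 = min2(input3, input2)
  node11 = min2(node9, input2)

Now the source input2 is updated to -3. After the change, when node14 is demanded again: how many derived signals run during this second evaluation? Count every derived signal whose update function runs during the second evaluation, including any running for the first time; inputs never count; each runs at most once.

Run set: node9, node11, node13, node14 (4 run).

Initial pass — values computed on the first demand:
  node7 = absv(-3) = 3
  node9 = max2(9, 3) = 9
  node11 = min2(9, 9) = 9
  node13 = absv(9) = 9
  node14 = min2(9, 9) = 9

Second demand — change propagation:
  node9: re-runs because input2 9->-3; new result 3.
  node11: re-runs because node9 9->3; input2 9->-3; new result -3.
  node13: re-runs because node11 9->-3; new result 3.
  node14: re-runs because node13 9->3; node11 9->-3; new result -3.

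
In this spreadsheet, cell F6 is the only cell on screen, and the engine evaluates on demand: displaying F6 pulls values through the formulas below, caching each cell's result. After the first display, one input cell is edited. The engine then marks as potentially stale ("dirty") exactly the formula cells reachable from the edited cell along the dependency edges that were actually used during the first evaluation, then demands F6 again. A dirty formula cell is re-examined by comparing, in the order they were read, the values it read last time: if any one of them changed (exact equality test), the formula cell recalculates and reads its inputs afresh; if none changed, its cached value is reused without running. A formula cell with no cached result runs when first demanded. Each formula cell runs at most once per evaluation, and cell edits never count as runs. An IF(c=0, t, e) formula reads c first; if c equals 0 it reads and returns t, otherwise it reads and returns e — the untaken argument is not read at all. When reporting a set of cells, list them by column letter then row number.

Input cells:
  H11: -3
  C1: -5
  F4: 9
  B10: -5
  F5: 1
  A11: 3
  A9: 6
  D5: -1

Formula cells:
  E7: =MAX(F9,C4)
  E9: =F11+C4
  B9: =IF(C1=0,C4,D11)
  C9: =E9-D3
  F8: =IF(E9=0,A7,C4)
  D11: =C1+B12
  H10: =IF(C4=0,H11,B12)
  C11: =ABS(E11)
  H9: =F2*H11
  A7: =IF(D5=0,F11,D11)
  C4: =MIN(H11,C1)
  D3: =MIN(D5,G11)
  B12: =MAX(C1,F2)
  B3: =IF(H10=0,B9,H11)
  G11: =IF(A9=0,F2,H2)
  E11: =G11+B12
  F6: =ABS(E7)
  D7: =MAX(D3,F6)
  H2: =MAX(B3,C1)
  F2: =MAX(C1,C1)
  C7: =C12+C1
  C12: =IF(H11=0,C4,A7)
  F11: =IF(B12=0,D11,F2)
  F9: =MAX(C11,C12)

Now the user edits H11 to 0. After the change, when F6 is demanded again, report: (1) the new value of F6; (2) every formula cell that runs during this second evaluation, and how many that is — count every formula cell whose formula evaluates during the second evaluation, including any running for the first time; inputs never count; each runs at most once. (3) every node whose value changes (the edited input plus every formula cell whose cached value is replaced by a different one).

Initial pass — values computed on the first demand:
  C4 = MIN(-3, -5) = -5
  F2 = MAX(-5, -5) = -5
  B12 = MAX(-5, -5) = -5
  D11 = -5 + -5 = -10
  A7 = IF(D5=0: D5=-1 -> else branch D11) = -10
  C12 = IF(H11=0: H11=-3 -> else branch A7) = -10
  H10 = IF(C4=0: C4=-5 -> else branch B12) = -5
  B3 = IF(H10=0: H10=-5 -> else branch H11) = -3
  H2 = MAX(-3, -5) = -3
  G11 = IF(A9=0: A9=6 -> else branch H2) = -3
  E11 = -3 + -5 = -8
  C11 = ABS(-8) = 8
  F9 = MAX(8, -10) = 8
  E7 = MAX(8, -5) = 8
  F6 = ABS(8) = 8

Second demand — change propagation:
  C4: re-runs because H11 -3->0; new result -5 (unchanged).
  C12: re-runs because H11 -3->0; new result -5.
  H10: re-examined; everything it read last time is the same (C4 unchanged, B12 unchanged) — cache -5 kept, no run.
  B3: re-runs because H11 -3->0; new result 0.
  H2: re-runs because B3 -3->0; new result 0.
  G11: re-runs because H2 -3->0; new result 0.
  E11: re-runs because G11 -3->0; new result -5.
  C11: re-runs because E11 -8->-5; new result 5.
  F9: re-runs because C11 8->5; C12 -10->-5; new result 5.
  E7: re-runs because F9 8->5; new result 5.
  F6: re-runs because E7 8->5; new result 5.

The important point: at H10 every value read last time is unchanged, so the dirty flag clears without a run.

F6 now evaluates to 5.
Run set: B3, C4, C11, C12, E7, E11, F6, F9, G11, H2 (10 run).
Changed values: B3, C11, C12, E7, E11, F6, F9, G11, H2, H11.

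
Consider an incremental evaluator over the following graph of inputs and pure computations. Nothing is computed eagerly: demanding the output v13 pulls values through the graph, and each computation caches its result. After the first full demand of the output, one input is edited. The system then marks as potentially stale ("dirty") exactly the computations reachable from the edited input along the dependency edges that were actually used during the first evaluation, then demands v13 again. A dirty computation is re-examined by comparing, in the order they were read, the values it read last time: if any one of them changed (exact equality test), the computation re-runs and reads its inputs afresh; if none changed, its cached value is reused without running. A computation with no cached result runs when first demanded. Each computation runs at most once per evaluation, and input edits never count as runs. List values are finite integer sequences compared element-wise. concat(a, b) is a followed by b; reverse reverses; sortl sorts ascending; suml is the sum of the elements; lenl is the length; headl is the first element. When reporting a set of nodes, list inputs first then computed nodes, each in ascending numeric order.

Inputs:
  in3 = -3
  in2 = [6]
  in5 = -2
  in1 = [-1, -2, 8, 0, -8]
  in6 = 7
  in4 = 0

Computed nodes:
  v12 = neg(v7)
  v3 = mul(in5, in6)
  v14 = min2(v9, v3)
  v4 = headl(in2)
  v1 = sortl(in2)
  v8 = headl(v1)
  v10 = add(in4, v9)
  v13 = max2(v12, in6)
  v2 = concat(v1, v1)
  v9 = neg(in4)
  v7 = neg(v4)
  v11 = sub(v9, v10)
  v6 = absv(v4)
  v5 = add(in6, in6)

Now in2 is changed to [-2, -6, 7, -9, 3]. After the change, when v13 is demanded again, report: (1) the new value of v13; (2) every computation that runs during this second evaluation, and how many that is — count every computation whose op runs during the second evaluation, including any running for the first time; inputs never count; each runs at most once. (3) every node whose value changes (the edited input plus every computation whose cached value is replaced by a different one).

v13 now evaluates to 7.
Run set: v4, v7, v12, v13 (4 run).
Changed values: in2, v4, v7, v12.

Initial pass — values computed on the first demand:
  v4 = headl([6]) = 6
  v7 = neg(6) = -6
  v12 = neg(-6) = 6
  v13 = max2(6, 7) = 7

Second demand — change propagation:
  v4: re-runs because in2 [6]->[-2, -6, 7, -9, 3]; new result -2.
  v7: re-runs because v4 6->-2; new result 2.
  v12: re-runs because v7 -6->2; new result -2.
  v13: re-runs because v12 6->-2; new result 7 (unchanged).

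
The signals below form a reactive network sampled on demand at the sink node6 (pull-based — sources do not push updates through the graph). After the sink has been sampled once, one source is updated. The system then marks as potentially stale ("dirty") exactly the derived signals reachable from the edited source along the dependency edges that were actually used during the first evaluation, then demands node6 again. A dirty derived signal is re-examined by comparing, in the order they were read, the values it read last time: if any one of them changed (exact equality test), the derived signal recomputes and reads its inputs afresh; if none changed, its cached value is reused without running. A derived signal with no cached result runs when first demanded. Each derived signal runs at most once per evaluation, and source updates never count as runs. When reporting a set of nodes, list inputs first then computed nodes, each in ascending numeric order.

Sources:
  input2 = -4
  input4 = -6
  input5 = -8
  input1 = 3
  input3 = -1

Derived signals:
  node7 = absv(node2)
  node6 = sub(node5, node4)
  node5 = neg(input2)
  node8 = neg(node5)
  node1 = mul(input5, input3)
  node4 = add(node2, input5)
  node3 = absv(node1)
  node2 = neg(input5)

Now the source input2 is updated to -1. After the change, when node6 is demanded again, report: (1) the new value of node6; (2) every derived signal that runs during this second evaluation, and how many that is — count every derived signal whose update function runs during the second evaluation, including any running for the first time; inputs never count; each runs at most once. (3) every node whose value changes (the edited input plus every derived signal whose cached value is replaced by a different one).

node6 now evaluates to 1.
Run set: node5, node6 (2 run).
Changed values: input2, node5, node6.

Initial pass — values computed on the first demand:
  node2 = neg(-8) = 8
  node4 = add(8, -8) = 0
  node5 = neg(-4) = 4
  node6 = sub(4, 0) = 4

Second demand — change propagation:
  node5: re-runs because input2 -4->-1; new result 1.
  node6: re-runs because node5 4->1; new result 1.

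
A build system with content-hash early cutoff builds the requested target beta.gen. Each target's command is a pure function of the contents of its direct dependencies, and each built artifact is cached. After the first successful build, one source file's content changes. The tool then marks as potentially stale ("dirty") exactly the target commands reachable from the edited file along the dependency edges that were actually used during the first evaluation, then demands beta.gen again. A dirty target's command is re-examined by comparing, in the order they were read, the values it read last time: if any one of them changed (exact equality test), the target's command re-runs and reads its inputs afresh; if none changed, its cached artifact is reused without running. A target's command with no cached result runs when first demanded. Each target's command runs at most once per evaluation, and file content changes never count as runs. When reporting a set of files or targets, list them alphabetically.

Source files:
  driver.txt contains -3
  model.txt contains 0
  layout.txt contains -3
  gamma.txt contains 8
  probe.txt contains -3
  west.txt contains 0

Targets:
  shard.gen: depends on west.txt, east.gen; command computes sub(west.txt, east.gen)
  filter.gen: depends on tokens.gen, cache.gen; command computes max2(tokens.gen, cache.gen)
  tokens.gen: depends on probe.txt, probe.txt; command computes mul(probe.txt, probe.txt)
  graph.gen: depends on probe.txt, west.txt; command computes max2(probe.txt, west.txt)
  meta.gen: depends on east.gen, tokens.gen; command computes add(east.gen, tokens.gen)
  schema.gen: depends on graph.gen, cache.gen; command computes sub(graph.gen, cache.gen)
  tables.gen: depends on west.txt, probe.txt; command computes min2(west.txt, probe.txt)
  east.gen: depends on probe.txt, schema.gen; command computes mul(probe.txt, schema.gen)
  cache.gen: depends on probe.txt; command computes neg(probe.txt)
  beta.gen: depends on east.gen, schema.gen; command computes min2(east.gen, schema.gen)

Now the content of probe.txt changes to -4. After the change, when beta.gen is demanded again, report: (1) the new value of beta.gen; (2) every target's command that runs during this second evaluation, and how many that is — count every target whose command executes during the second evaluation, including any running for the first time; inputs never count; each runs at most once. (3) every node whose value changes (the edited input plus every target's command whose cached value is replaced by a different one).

New value of beta.gen: -4.
Target commands that run: beta.gen, cache.gen, east.gen, graph.gen, schema.gen — 5 in total.
Values that change: beta.gen, cache.gen, east.gen, probe.txt, schema.gen.

First evaluation (everything demanded from the output):
  cache.gen = neg(-3) = 3
  graph.gen = max2(-3, 0) = 0
  schema.gen = sub(0, 3) = -3
  east.gen = mul(-3, -3) = 9
  beta.gen = min2(9, -3) = -3

Propagation after the edit:
  cache.gen: runs — probe.txt -3->-4; result 4.
  graph.gen: runs — probe.txt -3->-4; result 0 (same value as before).
  schema.gen: runs — cache.gen 3->4; result -4.
  east.gen: runs — probe.txt -3->-4; schema.gen -3->-4; result 16.
  beta.gen: runs — east.gen 9->16; schema.gen -3->-4; result -4.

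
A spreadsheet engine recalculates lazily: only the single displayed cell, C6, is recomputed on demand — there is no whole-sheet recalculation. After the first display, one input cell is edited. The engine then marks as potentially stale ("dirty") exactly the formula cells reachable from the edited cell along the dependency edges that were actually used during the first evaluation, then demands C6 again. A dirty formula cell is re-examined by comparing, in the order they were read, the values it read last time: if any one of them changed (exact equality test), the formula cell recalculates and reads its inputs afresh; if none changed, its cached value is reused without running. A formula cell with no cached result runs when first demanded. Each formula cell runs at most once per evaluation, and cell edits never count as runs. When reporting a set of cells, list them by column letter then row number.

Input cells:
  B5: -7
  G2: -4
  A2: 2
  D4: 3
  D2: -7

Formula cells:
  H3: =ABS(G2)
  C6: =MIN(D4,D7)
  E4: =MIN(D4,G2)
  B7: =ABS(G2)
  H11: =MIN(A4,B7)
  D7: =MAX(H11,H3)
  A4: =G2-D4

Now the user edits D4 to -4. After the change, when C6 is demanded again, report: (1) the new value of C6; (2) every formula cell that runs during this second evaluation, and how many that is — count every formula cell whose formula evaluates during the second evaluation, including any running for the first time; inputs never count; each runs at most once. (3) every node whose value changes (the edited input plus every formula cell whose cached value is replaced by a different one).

New value of C6: -4.
Formula cells that run: A4, C6, D7, H11 — 4 in total.
Values that change: A4, C6, D4, H11.

First evaluation (everything demanded from the output):
  A4 = -4 - 3 = -7
  B7 = ABS(-4) = 4
  H3 = ABS(-4) = 4
  H11 = MIN(-7, 4) = -7
  D7 = MAX(-7, 4) = 4
  C6 = MIN(3, 4) = 3

Propagation after the edit:
  A4: runs — D4 3->-4; result 0.
  H11: runs — A4 -7->0; result 0.
  D7: runs — H11 -7->0; result 4 (same value as before).
  C6: runs — D4 3->-4; result -4.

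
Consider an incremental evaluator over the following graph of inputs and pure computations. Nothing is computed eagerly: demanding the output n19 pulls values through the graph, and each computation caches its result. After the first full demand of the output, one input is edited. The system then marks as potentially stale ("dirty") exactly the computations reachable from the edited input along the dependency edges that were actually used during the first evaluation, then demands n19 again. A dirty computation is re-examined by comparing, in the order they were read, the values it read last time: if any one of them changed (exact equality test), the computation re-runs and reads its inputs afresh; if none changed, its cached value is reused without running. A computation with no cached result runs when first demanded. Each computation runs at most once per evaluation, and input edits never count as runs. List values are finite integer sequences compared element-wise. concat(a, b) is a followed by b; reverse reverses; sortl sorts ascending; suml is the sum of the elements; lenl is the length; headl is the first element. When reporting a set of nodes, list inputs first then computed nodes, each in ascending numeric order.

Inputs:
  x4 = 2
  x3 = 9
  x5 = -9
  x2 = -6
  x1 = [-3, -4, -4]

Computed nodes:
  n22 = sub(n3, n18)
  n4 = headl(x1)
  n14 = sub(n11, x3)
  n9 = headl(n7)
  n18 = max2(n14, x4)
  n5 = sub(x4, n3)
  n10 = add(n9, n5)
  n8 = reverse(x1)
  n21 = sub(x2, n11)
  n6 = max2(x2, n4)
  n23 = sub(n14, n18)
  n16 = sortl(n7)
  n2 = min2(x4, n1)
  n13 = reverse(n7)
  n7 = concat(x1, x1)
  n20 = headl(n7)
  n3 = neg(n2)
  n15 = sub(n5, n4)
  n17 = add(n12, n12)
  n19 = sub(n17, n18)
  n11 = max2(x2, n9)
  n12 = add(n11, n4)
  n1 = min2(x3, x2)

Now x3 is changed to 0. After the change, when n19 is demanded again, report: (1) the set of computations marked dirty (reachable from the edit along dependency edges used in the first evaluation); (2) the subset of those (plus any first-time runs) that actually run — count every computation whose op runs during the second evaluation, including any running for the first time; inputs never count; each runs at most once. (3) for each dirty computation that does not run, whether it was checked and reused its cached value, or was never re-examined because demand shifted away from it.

Initial pass — values computed on the first demand:
  n4 = headl([-3, -4, -4]) = -3
  n7 = concat([-3, -4, -4], [-3, -4, -4]) = [-3, -4, -4, -3, -4, -4]
  n9 = headl([-3, -4, -4, -3, -4, -4]) = -3
  n11 = max2(-6, -3) = -3
  n12 = add(-3, -3) = -6
  n14 = sub(-3, 9) = -12
  n17 = add(-6, -6) = -12
  n18 = max2(-12, 2) = 2
  n19 = sub(-12, 2) = -14

Second demand — change propagation:
  n14: re-runs because x3 9->0; new result -3.
  n18: re-runs because n14 -12->-3; new result 2 (unchanged).
  n19: re-examined; everything it read last time is the same (n17 unchanged, n18 unchanged) — cache -14 kept, no run.

The important point: n18 recomputes to an identical value, and the output ends up unchanged.

Dirty set: n14, n18, n19.
Run set: n14, n18 (2 run).
Re-examined without running (cache reused): n19.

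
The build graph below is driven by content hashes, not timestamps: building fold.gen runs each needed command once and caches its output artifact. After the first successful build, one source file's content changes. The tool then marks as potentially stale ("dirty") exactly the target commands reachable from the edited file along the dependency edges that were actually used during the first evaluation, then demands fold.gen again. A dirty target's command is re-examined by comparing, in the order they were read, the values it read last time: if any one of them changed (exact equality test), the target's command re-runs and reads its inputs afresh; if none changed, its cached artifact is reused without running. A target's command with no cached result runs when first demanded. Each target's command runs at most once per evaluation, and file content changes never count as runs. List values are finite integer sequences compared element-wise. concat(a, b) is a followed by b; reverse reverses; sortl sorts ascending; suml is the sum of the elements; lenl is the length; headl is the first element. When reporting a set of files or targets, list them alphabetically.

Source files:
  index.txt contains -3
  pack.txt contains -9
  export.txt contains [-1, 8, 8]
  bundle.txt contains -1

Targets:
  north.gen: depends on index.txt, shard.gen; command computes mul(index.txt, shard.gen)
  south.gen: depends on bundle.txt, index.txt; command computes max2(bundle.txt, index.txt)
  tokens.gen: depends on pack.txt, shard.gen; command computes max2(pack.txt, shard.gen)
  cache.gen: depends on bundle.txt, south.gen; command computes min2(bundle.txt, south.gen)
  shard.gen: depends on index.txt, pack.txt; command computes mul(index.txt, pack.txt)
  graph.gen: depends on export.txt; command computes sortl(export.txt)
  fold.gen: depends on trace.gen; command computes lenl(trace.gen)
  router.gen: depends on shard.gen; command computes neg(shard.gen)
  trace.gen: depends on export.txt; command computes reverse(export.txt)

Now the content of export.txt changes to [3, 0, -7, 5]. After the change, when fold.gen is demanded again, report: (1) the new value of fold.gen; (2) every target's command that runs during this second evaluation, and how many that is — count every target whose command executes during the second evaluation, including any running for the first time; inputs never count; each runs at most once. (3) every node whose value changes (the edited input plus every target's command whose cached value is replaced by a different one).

fold.gen now evaluates to 4.
Run set: fold.gen, trace.gen (2 run).
Changed values: export.txt, fold.gen, trace.gen.

Initial pass — values computed on the first demand:
  trace.gen = reverse([-1, 8, 8]) = [8, 8, -1]
  fold.gen = lenl([8, 8, -1]) = 3

Second demand — change propagation:
  trace.gen: re-runs because export.txt [-1, 8, 8]->[3, 0, -7, 5]; new result [5, -7, 0, 3].
  fold.gen: re-runs because trace.gen [8, 8, -1]->[5, -7, 0, 3]; new result 4.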